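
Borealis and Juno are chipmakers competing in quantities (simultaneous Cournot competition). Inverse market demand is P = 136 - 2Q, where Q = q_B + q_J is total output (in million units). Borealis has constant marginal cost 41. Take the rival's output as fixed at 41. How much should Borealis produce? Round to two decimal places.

With the rival's output fixed at 41, Borealis's profit is π_B = (136 - 2·41 - 2q_B)q_B - (41q_B) = (54 - 2q_B)q_B - (41q_B).
∂π_B/∂q_B = 13 - 4q_B = 0, so q_B = 13/4.

3.25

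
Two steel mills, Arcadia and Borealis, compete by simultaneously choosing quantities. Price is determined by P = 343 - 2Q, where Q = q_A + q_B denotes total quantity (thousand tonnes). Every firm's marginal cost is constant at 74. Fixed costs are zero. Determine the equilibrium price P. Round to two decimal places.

163.67

A representative firm's profit is π_i = q_i(343 - 2Q) - 74q_i.
First-order condition (treating rivals' output as given): 269 - 4q_i - 2q_j = 0.
By symmetry each firm produces the same amount; substituting q_j = q_i yields q_i = 269/6.
Total output Q = 269/3, so price P = 343 - 2·(269/3) = 491/3.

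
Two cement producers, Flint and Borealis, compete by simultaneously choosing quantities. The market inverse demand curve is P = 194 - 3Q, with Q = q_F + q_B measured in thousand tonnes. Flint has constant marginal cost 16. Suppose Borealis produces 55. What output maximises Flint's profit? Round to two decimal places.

With the rival's output fixed at 55, Flint's profit is π_F = (194 - 3·55 - 3q_F)q_F - (16q_F) = (29 - 3q_F)q_F - (16q_F).
∂π_F/∂q_F = 13 - 6q_F = 0, so q_F = 13/6.

2.17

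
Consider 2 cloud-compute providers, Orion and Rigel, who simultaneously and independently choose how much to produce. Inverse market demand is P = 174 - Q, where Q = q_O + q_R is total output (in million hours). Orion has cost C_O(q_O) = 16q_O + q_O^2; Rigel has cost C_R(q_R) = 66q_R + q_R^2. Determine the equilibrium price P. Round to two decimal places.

120.80

Orion's profit: π_O = (174 - Q)q_O - (16q_O + q_O²). Setting ∂π_O/∂q_O = 0: 158 - 4q_O - (q_R) = 0.
Rigel's first-order condition: 108 - 4q_R - (q_O) = 0.
So q_O = (158 - q_R)/4 and q_R = (108 - q_O)/4.
Substituting one into the other gives q_O = 524/15 and q_R = 274/15.
Total output Q = 266/5, so price P = 174 - 266/5 = 604/5.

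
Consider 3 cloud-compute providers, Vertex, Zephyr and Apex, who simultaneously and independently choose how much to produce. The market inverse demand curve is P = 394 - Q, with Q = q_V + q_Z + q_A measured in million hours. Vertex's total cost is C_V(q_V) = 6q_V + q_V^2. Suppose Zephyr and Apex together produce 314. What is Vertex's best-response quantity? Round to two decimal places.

With rivals' combined output fixed at 314, Vertex's profit is π_V = (394 - 314 - q_V)q_V - (6q_V + q_V²) = (80 - q_V)q_V - (6q_V + q_V²).
∂π_V/∂q_V = 74 - 4q_V = 0, so q_V = 37/2.

18.50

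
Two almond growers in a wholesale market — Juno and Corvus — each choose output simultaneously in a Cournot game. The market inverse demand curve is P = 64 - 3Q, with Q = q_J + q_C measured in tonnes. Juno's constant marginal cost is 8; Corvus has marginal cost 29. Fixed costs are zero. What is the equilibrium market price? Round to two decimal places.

Juno's profit: π_J = (64 - 3Q)q_J - (8q_J). Setting ∂π_J/∂q_J = 0: 56 - 6q_J - 3(q_C) = 0.
Corvus's first-order condition: 35 - 6q_C - 3(q_J) = 0.
So q_J = (56 - 3q_C)/6 and q_C = (35 - 3q_J)/6.
Solving the pair: q_J = 77/9, q_C = 14/9.
Total output Q = 91/9, so price P = 64 - 3·(91/9) = 101/3.

33.67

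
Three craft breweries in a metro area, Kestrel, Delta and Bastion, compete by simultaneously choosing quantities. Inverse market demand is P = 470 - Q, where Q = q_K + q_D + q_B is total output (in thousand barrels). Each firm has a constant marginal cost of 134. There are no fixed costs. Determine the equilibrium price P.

A representative firm's profit is π_i = q_i(470 - Q) - 134q_i.
Setting ∂π_i/∂q_i = 0 with rivals' quantities fixed: 336 - 2q_i - Σ_{j≠i} q_j = 0.
With identical firms every q_j equals q_i, so Σ_{j≠i} q_j = 2q_i and 336 = 4q_i, giving q_i = 84.
Total output Q = 252, so price P = 470 - 252 = 218.

218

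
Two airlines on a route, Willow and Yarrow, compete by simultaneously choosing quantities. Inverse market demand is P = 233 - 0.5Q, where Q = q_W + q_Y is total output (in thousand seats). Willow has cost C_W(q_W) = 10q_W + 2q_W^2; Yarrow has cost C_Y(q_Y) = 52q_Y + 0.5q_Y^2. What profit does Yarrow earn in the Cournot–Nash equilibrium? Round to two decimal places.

Willow's profit: π_W = (233 - 0.5Q)q_W - (10q_W + 2q_W²). Setting ∂π_W/∂q_W = 0: 223 - 5q_W - (1/2)(q_Y) = 0.
Yarrow's profit: π_Y = (233 - 0.5Q)q_Y - (52q_Y + (1/2)q_Y²). Setting ∂π_Y/∂q_Y = 0: 181 - 2q_Y - (1/2)(q_W) = 0.
Rearranging gives the reaction functions q_W = (223 - (1/2)q_Y)/5 and q_Y = (181 - (1/2)q_W)/2.
Substituting one into the other gives q_W = 474/13 and q_Y = 1058/13.
Price P = 233 - (1/2)·(1532/13) = 174.0769.
Yarrow's profit: 174.0769·(1058/13) - 52·(1058/13) - (1/2)(1058/13)² = 6623.4556.

6623.46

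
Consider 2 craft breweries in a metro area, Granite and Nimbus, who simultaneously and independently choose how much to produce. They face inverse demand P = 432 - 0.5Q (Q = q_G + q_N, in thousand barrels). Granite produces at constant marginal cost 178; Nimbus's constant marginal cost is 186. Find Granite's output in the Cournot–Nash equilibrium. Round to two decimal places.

174.67

Granite's profit: π_G = (432 - 0.5Q)q_G - (178q_G). Setting ∂π_G/∂q_G = 0: 254 - q_G - (1/2)(q_N) = 0.
Nimbus's first-order condition: 246 - q_N - (1/2)(q_G) = 0.
Best responses: q_G = (254 - (1/2)q_N), q_N = (246 - (1/2)q_G).
Substituting one into the other gives q_G = 524/3 and q_N = 476/3.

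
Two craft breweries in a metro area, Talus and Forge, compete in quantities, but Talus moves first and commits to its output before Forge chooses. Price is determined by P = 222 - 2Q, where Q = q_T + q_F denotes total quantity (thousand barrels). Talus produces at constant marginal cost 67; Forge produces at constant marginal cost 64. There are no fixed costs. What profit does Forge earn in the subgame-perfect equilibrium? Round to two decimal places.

Solve by backward induction. Given q_T, the follower Forge maximises π_F = (222 - 2q_T - 2q_F)q_F - 64q_F.
Follower FOC: 158 - 2q_T - 4q_F = 0, so q_F(q_T) = (158 - 2q_T)/4.
Talus substitutes q_F(q_T) into its own profit: π_T = q_T(222 - 2q_T - (158 - 2q_T)/2) - 67q_T = (143 - q_T)q_T - 67q_T.
The leader's first-order condition 76 - 2q_T = 0 yields q_T = 38.
Then q_F = (158 - 2·38)/4 = 41/2.
Price P = 222 - 2·(117/2) = 105.
Forge's profit: (105 - 64)·(41/2) = 1681/2.

840.50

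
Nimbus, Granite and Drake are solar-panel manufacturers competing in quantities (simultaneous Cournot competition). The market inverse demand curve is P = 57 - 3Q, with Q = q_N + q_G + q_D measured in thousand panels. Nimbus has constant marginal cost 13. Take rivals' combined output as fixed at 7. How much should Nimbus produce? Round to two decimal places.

3.83

With rivals' combined output fixed at 7, Nimbus's profit is π_N = (57 - 3·7 - 3q_N)q_N - (13q_N) = (36 - 3q_N)q_N - (13q_N).
∂π_N/∂q_N = 23 - 6q_N = 0, so q_N = 23/6.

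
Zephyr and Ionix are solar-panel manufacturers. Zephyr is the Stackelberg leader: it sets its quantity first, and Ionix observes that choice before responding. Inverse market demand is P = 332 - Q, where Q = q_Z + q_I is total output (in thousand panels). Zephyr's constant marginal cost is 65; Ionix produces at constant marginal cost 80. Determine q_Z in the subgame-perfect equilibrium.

141

Solve by backward induction. Given q_Z, the follower Ionix maximises π_I = (332 - q_Z - q_I)q_I - 80q_I.
Setting the follower's marginal profit to zero, 252 - q_Z - 2q_I = 0, i.e. q_I = (252 - q_Z)/2.
Zephyr substitutes q_I(q_Z) into its own profit: π_Z = q_Z(332 - q_Z - (252 - q_Z)/2) - 65q_Z = (206 - (1/2)q_Z)q_Z - 65q_Z.
The leader's first-order condition 141 - q_Z = 0 yields q_Z = 141.
Then q_I = (252 - 141)/2 = 111/2.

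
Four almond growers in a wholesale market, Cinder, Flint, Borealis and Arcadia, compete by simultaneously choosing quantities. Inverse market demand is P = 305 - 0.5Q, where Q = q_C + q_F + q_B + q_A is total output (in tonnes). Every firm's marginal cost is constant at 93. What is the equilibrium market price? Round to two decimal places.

Each firm earns π_i = (305 - 0.5Q)q_i - 93q_i.
Setting ∂π_i/∂q_i = 0 with rivals' quantities fixed: 212 - q_i - (1/2)·Σ_{j≠i} q_j = 0.
With identical firms every q_j equals q_i, so Σ_{j≠i} q_j = 3q_i and 212 = (5/2)q_i, giving q_i = 424/5.
Total output Q = 1696/5, so price P = 305 - (1/2)·(1696/5) = 677/5.

135.40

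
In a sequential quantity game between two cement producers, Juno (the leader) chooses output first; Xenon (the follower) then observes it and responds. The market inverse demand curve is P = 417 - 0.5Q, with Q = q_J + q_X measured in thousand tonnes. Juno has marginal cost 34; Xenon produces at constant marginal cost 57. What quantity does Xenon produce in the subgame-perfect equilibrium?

157

The follower Xenon best-responds to any q_J: π_X = (417 - 0.5Q)q_X - 57q_X.
Setting the follower's marginal profit to zero, 360 - (1/2)q_J - q_X = 0, i.e. q_X = (360 - (1/2)q_J).
Juno substitutes q_X(q_J) into its own profit: π_J = q_J(417 - (1/2)q_J - (360 - (1/2)q_J)/2) - 34q_J = (237 - (1/4)q_J)q_J - 34q_J.
Leader FOC: 203 - (1/2)q_J = 0, so q_J = 406.
Then q_X = (360 - (1/2)·406) = 157.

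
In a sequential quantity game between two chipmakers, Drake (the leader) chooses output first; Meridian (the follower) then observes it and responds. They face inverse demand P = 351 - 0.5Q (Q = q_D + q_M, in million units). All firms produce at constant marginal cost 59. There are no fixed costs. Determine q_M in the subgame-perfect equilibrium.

Solve by backward induction. Given q_D, the follower Meridian maximises π_M = (351 - (1/2)q_D - (1/2)q_M)q_M - 59q_M.
Follower FOC: 292 - (1/2)q_D - q_M = 0, so q_M(q_D) = (292 - (1/2)q_D).
The leader anticipates this reaction. Substituting into P = 351 - 0.5Q gives P = 205 - (1/4)q_D, so π_D = (205 - (1/4)q_D)q_D - 59q_D.
Maximising: ∂π_D/∂q_D = 146 - (1/2)q_D = 0, giving q_D = 292.
Then q_M = (292 - (1/2)·292) = 146.

146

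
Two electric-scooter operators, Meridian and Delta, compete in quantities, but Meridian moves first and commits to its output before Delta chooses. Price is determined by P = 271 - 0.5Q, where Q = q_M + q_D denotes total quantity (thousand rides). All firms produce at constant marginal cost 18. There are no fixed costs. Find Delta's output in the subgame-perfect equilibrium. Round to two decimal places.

The follower Delta best-responds to any q_M: π_D = (271 - 0.5Q)q_D - 18q_D.
Setting the follower's marginal profit to zero, 253 - (1/2)q_M - q_D = 0, i.e. q_D = (253 - (1/2)q_M).
Meridian substitutes q_D(q_M) into its own profit: π_M = q_M(271 - (1/2)q_M - (253 - (1/2)q_M)/2) - 18q_M = (289/2 - (1/4)q_M)q_M - 18q_M.
Leader FOC: 253/2 - (1/2)q_M = 0, so q_M = 253.
Then q_D = (253 - (1/2)·253) = 253/2.

126.50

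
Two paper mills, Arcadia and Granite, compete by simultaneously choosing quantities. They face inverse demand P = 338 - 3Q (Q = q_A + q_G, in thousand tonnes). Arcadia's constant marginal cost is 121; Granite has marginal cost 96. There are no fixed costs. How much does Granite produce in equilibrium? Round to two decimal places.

29.67

Arcadia's profit: π_A = (338 - 3Q)q_A - (121q_A). Setting ∂π_A/∂q_A = 0: 217 - 6q_A - 3(q_G) = 0.
Granite's profit: π_G = (338 - 3Q)q_G - (96q_G). Setting ∂π_G/∂q_G = 0: 242 - 6q_G - 3(q_A) = 0.
Best responses: q_A = (217 - 3q_G)/6, q_G = (242 - 3q_A)/6.
Substituting one into the other gives q_A = 64/3 and q_G = 89/3.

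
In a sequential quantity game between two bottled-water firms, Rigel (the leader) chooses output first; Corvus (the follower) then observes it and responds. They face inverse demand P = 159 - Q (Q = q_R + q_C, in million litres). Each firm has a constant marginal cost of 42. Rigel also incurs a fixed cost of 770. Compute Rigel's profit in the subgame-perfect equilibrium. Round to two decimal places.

941.13

The follower Corvus best-responds to any q_R: π_C = (159 - Q)q_C - 42q_C.
∂π_C/∂q_C = 117 - q_R - 2q_C = 0 gives the reaction function q_C = (117 - q_R)/2.
Rigel substitutes q_C(q_R) into its own profit: π_R = q_R(159 - q_R - (117 - q_R)/2) - 42q_R = (201/2 - (1/2)q_R)q_R - 42q_R.
The leader's first-order condition 117/2 - q_R = 0 yields q_R = 117/2.
Then q_C = (117 - 117/2)/2 = 117/4.
Price P = 159 - 351/4 = 285/4.
Rigel's profit: (285/4 - 42)·(117/2) - 770 = 941.1250.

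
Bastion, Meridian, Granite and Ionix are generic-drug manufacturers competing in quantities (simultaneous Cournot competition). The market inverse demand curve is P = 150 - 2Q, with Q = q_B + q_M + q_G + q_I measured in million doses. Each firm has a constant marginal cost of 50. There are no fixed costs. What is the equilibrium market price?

Each firm earns π_i = (150 - 2Q)q_i - 50q_i.
Setting ∂π_i/∂q_i = 0 with rivals' quantities fixed: 100 - 4q_i - 2·Σ_{j≠i} q_j = 0.
With identical firms every q_j equals q_i, so Σ_{j≠i} q_j = 3q_i and 100 = 10q_i, giving q_i = 10.
Total output Q = 40, so price P = 150 - 2·40 = 70.

70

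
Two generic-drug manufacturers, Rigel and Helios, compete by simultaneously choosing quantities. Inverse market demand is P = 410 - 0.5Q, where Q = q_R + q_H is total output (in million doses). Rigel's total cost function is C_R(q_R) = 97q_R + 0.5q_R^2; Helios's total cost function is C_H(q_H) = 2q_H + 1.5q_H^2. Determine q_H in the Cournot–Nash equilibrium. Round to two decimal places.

Rigel's profit: π_R = (410 - 0.5Q)q_R - (97q_R + (1/2)q_R²). Setting ∂π_R/∂q_R = 0: 313 - 2q_R - (1/2)(q_H) = 0.
Helios's profit: π_H = (410 - 0.5Q)q_H - (2q_H + (3/2)q_H²). Setting ∂π_H/∂q_H = 0: 408 - 4q_H - (1/2)(q_R) = 0.
Best responses: q_R = (313 - (1/2)q_H)/2, q_H = (408 - (1/2)q_R)/4.
Solving the pair: q_R = 135.2258, q_H = 85.0968.

85.10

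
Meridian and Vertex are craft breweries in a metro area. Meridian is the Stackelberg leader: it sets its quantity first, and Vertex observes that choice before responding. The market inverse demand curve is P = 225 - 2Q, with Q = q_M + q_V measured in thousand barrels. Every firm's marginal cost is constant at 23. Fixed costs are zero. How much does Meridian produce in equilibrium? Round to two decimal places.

50.50

Solve by backward induction. Given q_M, the follower Vertex maximises π_V = (225 - 2q_M - 2q_V)q_V - 23q_V.
Setting the follower's marginal profit to zero, 202 - 2q_M - 4q_V = 0, i.e. q_V = (202 - 2q_M)/4.
The leader anticipates this reaction. Substituting into P = 225 - 2Q gives P = 124 - q_M, so π_M = (124 - q_M)q_M - 23q_M.
The leader's first-order condition 101 - 2q_M = 0 yields q_M = 101/2.
Then q_V = (202 - 2·(101/2))/4 = 101/4.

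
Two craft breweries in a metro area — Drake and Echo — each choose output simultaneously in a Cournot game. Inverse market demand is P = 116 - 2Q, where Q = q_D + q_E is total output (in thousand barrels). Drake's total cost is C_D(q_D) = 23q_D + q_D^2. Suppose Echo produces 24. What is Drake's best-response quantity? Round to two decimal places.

7.50

With the rival's output fixed at 24, Drake's profit is π_D = (116 - 2·24 - 2q_D)q_D - (23q_D + q_D²) = (68 - 2q_D)q_D - (23q_D + q_D²).
∂π_D/∂q_D = 45 - 6q_D = 0, so q_D = 15/2.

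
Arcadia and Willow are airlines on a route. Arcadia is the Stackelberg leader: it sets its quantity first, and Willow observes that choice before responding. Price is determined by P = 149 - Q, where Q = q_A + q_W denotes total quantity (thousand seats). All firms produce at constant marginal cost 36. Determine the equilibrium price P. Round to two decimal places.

The follower Willow best-responds to any q_A: π_W = (149 - Q)q_W - 36q_W.
Setting the follower's marginal profit to zero, 113 - q_A - 2q_W = 0, i.e. q_W = (113 - q_A)/2.
The leader anticipates this reaction. Substituting into P = 149 - Q gives P = 185/2 - (1/2)q_A, so π_A = (185/2 - (1/2)q_A)q_A - 36q_A.
The leader's first-order condition 113/2 - q_A = 0 yields q_A = 113/2.
Then q_W = (113 - 113/2)/2 = 113/4.
Total output Q = 339/4, so price P = 149 - 339/4 = 257/4.

64.25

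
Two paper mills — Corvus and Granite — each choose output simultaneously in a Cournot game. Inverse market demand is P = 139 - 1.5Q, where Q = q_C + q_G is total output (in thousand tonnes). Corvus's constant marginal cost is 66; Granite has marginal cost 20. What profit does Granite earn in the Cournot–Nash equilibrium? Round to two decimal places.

Corvus's profit: π_C = (139 - 1.5Q)q_C - (66q_C). Setting ∂π_C/∂q_C = 0: 73 - 3q_C - (3/2)(q_G) = 0.
Granite's first-order condition: 119 - 3q_G - (3/2)(q_C) = 0.
So q_C = (73 - (3/2)q_G)/3 and q_G = (119 - (3/2)q_C)/3.
Substituting one into the other gives q_C = 6 and q_G = 110/3.
Price P = 139 - (3/2)·(128/3) = 75.
Granite's profit: (75 - 20)·(110/3) = 2016.6667.

2016.67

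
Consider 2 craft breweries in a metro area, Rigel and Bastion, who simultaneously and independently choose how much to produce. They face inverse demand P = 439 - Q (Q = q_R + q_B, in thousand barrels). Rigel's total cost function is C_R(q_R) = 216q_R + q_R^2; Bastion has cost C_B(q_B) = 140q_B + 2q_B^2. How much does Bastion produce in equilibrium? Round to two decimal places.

Rigel's profit: π_R = (439 - Q)q_R - (216q_R + q_R²). Setting ∂π_R/∂q_R = 0: 223 - 4q_R - (q_B) = 0.
Bastion's first-order condition: 299 - 6q_B - (q_R) = 0.
Rearranging gives the reaction functions q_R = (223 - q_B)/4 and q_B = (299 - q_R)/6.
Solving the pair: q_R = 1039/23, q_B = 973/23.

42.30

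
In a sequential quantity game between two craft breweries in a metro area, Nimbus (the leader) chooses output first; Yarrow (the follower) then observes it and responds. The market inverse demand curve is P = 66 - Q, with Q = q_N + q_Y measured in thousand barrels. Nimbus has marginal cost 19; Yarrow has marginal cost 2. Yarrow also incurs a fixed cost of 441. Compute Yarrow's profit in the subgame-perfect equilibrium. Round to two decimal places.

Solve by backward induction. Given q_N, the follower Yarrow maximises π_Y = (66 - q_N - q_Y)q_Y - 2q_Y.
∂π_Y/∂q_Y = 64 - q_N - 2q_Y = 0 gives the reaction function q_Y = (64 - q_N)/2.
Nimbus substitutes q_Y(q_N) into its own profit: π_N = q_N(66 - q_N - (64 - q_N)/2) - 19q_N = (34 - (1/2)q_N)q_N - 19q_N.
Maximising: ∂π_N/∂q_N = 15 - q_N = 0, giving q_N = 15.
Then q_Y = (64 - 15)/2 = 49/2.
Price P = 66 - 79/2 = 53/2.
Yarrow's profit: (53/2 - 2)·(49/2) - 441 = 637/4.

159.25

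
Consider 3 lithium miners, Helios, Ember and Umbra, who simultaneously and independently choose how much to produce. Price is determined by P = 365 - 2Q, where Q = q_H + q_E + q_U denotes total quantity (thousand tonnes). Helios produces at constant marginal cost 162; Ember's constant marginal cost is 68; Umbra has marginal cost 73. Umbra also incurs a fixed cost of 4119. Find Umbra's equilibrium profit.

299

Helios's profit: π_H = (365 - 2Q)q_H - (162q_H). Setting ∂π_H/∂q_H = 0: 203 - 4q_H - 2(q_E + q_U) = 0.
Ember's first-order condition: 297 - 4q_E - 2(q_H + q_U) = 0.
Umbra's profit: π_U = (365 - 2Q)q_U - (73q_U). Setting ∂π_U/∂q_U = 0: 292 - 4q_U - 2(q_H + q_E) = 0.
Summing all 3 equations gives 792 − 8Q = 0, hence Q = 99.
Back-substituting: q_H = (203 − 198)/2 = 5/2, q_E = (297 − 198)/2 = 99/2, q_U = (292 − 198)/2 = 47.
Price P = 365 - 2·99 = 167.
Umbra's profit: (167 - 73)·47 - 4119 = 299.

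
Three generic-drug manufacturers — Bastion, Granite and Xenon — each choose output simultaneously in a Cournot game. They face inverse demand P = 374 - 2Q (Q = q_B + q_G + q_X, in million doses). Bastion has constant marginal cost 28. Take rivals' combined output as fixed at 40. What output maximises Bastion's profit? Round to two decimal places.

With rivals' combined output fixed at 40, Bastion's profit is π_B = (374 - 2·40 - 2q_B)q_B - (28q_B) = (294 - 2q_B)q_B - (28q_B).
∂π_B/∂q_B = 266 - 4q_B = 0, so q_B = 133/2.

66.50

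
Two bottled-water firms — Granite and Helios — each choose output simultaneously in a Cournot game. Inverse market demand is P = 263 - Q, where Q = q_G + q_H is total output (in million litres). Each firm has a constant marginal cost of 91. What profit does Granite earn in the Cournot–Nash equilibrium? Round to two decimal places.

A representative firm's profit is π_i = q_i(263 - Q) - 91q_i.
Setting ∂π_i/∂q_i = 0 with rivals' quantities fixed: 172 - 2q_i - q_j = 0.
With identical firms every q_j equals q_i, so q_j = q_i and 172 = 3q_i, giving q_i = 172/3.
Price P = 263 - 344/3 = 445/3.
Granite's profit: (445/3 - 91)·(172/3) = 3287.1111.

3287.11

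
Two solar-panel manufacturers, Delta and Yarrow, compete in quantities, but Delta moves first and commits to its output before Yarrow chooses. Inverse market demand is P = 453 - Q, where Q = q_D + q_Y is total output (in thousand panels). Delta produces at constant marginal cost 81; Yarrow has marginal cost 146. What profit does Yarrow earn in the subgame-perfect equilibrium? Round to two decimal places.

The follower Yarrow best-responds to any q_D: π_Y = (453 - Q)q_Y - 146q_Y.
Setting the follower's marginal profit to zero, 307 - q_D - 2q_Y = 0, i.e. q_Y = (307 - q_D)/2.
Delta substitutes q_Y(q_D) into its own profit: π_D = q_D(453 - q_D - (307 - q_D)/2) - 81q_D = (599/2 - (1/2)q_D)q_D - 81q_D.
Maximising: ∂π_D/∂q_D = 437/2 - q_D = 0, giving q_D = 437/2.
Then q_Y = (307 - 437/2)/2 = 177/4.
Price P = 453 - 1051/4 = 761/4.
Yarrow's profit: (761/4 - 146)·(177/4) = 1958.0625.

1958.06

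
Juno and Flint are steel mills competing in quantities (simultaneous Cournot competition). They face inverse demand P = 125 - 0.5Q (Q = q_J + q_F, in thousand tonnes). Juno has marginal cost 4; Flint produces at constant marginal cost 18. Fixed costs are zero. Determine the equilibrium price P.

Juno's profit: π_J = (125 - 0.5Q)q_J - (4q_J). Setting ∂π_J/∂q_J = 0: 121 - q_J - (1/2)(q_F) = 0.
Flint's first-order condition: 107 - q_F - (1/2)(q_J) = 0.
So q_J = (121 - (1/2)q_F) and q_F = (107 - (1/2)q_J).
Substituting one into the other gives q_J = 90 and q_F = 62.
Total output Q = 152, so price P = 125 - (1/2)·152 = 49.

49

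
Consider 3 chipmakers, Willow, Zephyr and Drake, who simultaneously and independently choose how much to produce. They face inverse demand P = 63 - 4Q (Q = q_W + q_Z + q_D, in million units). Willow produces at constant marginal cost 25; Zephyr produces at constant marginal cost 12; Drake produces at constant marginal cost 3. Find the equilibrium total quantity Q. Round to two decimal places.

9.31

Willow's profit: π_W = (63 - 4Q)q_W - (25q_W). Setting ∂π_W/∂q_W = 0: 38 - 8q_W - 4(q_Z + q_D) = 0.
Zephyr's profit: π_Z = (63 - 4Q)q_Z - (12q_Z). Setting ∂π_Z/∂q_Z = 0: 51 - 8q_Z - 4(q_W + q_D) = 0.
Drake's first-order condition: 60 - 8q_D - 4(q_W + q_Z) = 0.
Adding the 3 first-order conditions: 149 − 16Q = 0, so Q = 149/16.
Back-substituting: q_W = (38 − 149/4)/4 = 3/16, q_Z = (51 − 149/4)/4 = 55/16, q_D = (60 − 149/4)/4 = 91/16.
Total output Q = 3/16 + 55/16 + 91/16 = 149/16.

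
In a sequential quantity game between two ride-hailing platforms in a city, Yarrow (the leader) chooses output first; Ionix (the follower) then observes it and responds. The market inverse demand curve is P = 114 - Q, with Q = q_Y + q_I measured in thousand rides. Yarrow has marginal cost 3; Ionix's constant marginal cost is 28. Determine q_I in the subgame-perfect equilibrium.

Solve by backward induction. Given q_Y, the follower Ionix maximises π_I = (114 - q_Y - q_I)q_I - 28q_I.
Follower FOC: 86 - q_Y - 2q_I = 0, so q_I(q_Y) = (86 - q_Y)/2.
Yarrow substitutes q_I(q_Y) into its own profit: π_Y = q_Y(114 - q_Y - (86 - q_Y)/2) - 3q_Y = (71 - (1/2)q_Y)q_Y - 3q_Y.
Leader FOC: 68 - q_Y = 0, so q_Y = 68.
Then q_I = (86 - 68)/2 = 9.

9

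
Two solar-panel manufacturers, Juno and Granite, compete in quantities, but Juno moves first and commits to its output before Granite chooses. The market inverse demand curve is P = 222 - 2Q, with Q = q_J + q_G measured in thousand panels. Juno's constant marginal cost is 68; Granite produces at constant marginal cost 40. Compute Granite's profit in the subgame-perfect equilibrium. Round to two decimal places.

Solve by backward induction. Given q_J, the follower Granite maximises π_G = (222 - 2q_J - 2q_G)q_G - 40q_G.
∂π_G/∂q_G = 182 - 2q_J - 4q_G = 0 gives the reaction function q_G = (182 - 2q_J)/4.
The leader anticipates this reaction. Substituting into P = 222 - 2Q gives P = 131 - q_J, so π_J = (131 - q_J)q_J - 68q_J.
Maximising: ∂π_J/∂q_J = 63 - 2q_J = 0, giving q_J = 63/2.
Then q_G = (182 - 2·(63/2))/4 = 119/4.
Price P = 222 - 2·(245/4) = 199/2.
Granite's profit: (199/2 - 40)·(119/4) = 1770.1250.

1770.13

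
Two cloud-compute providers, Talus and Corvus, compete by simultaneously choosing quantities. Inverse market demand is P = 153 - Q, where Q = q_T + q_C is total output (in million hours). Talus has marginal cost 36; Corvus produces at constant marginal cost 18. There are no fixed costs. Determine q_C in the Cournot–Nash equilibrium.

51

Talus's profit: π_T = (153 - Q)q_T - (36q_T). Setting ∂π_T/∂q_T = 0: 117 - 2q_T - (q_C) = 0.
Corvus's profit: π_C = (153 - Q)q_C - (18q_C). Setting ∂π_C/∂q_C = 0: 135 - 2q_C - (q_T) = 0.
So q_T = (117 - q_C)/2 and q_C = (135 - q_T)/2.
Substituting one into the other gives q_T = 33 and q_C = 51.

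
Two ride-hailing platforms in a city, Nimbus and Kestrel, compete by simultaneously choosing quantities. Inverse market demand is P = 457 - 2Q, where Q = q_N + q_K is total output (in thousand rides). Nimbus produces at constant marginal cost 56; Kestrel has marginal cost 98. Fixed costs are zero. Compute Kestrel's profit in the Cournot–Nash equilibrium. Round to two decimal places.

5582.72

Nimbus's profit: π_N = (457 - 2Q)q_N - (56q_N). Setting ∂π_N/∂q_N = 0: 401 - 4q_N - 2(q_K) = 0.
Kestrel's profit: π_K = (457 - 2Q)q_K - (98q_K). Setting ∂π_K/∂q_K = 0: 359 - 4q_K - 2(q_N) = 0.
Best responses: q_N = (401 - 2q_K)/4, q_K = (359 - 2q_N)/4.
Solving the pair: q_N = 443/6, q_K = 317/6.
Price P = 457 - 2·(380/3) = 611/3.
Kestrel's profit: (611/3 - 98)·(317/6) = 5582.7222.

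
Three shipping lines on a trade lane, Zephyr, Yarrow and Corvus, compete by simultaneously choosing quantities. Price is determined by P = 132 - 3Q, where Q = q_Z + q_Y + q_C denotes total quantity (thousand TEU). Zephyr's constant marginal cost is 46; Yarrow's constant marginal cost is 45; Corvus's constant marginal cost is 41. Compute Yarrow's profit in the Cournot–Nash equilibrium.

147

Zephyr's profit: π_Z = (132 - 3Q)q_Z - (46q_Z). Setting ∂π_Z/∂q_Z = 0: 86 - 6q_Z - 3(q_Y + q_C) = 0.
Yarrow's profit: π_Y = (132 - 3Q)q_Y - (45q_Y). Setting ∂π_Y/∂q_Y = 0: 87 - 6q_Y - 3(q_Z + q_C) = 0.
Corvus's profit: π_C = (132 - 3Q)q_C - (41q_C). Setting ∂π_C/∂q_C = 0: 91 - 6q_C - 3(q_Z + q_Y) = 0.
Adding the 3 first-order conditions: 264 − 12Q = 0, so Q = 22.
Back-substituting: q_Z = (86 − 66)/3 = 20/3, q_Y = (87 − 66)/3 = 7, q_C = (91 − 66)/3 = 25/3.
Price P = 132 - 3·22 = 66.
Yarrow's profit: (66 - 45)·7 = 147.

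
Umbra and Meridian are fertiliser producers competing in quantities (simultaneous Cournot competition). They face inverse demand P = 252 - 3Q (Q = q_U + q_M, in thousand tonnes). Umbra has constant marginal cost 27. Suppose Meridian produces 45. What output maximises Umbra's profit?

With the rival's output fixed at 45, Umbra's profit is π_U = (252 - 3·45 - 3q_U)q_U - (27q_U) = (117 - 3q_U)q_U - (27q_U).
∂π_U/∂q_U = 90 - 6q_U = 0, so q_U = 15.

15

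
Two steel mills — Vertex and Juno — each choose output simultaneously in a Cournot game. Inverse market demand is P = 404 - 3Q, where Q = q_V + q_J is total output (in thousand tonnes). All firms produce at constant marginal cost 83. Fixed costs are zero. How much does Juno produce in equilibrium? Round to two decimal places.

A representative firm's profit is π_i = q_i(404 - 3Q) - 83q_i.
First-order condition (treating rivals' output as given): 321 - 6q_i - 3q_j = 0.
With identical firms every q_j equals q_i, so q_j = q_i and 321 = 9q_i, giving q_i = 107/3.

35.67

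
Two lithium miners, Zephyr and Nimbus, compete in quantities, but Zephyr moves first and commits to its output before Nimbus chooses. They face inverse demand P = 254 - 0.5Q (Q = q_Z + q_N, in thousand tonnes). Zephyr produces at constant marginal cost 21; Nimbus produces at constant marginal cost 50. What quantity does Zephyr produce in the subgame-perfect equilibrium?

The follower Nimbus best-responds to any q_Z: π_N = (254 - 0.5Q)q_N - 50q_N.
∂π_N/∂q_N = 204 - (1/2)q_Z - q_N = 0 gives the reaction function q_N = (204 - (1/2)q_Z).
The leader anticipates this reaction. Substituting into P = 254 - 0.5Q gives P = 152 - (1/4)q_Z, so π_Z = (152 - (1/4)q_Z)q_Z - 21q_Z.
The leader's first-order condition 131 - (1/2)q_Z = 0 yields q_Z = 262.
Then q_N = (204 - (1/2)·262) = 73.

262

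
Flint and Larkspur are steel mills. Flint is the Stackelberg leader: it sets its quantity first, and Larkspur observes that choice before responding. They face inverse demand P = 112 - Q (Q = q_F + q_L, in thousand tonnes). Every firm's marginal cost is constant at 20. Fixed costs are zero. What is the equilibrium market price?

Solve by backward induction. Given q_F, the follower Larkspur maximises π_L = (112 - q_F - q_L)q_L - 20q_L.
Setting the follower's marginal profit to zero, 92 - q_F - 2q_L = 0, i.e. q_L = (92 - q_F)/2.
The leader anticipates this reaction. Substituting into P = 112 - Q gives P = 66 - (1/2)q_F, so π_F = (66 - (1/2)q_F)q_F - 20q_F.
The leader's first-order condition 46 - q_F = 0 yields q_F = 46.
Then q_L = (92 - 46)/2 = 23.
Total output Q = 69, so price P = 112 - 69 = 43.

43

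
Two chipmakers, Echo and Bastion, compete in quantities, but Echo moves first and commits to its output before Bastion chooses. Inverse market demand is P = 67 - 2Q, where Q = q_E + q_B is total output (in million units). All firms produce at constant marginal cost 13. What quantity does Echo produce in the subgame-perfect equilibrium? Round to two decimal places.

13.50

The follower Bastion best-responds to any q_E: π_B = (67 - 2Q)q_B - 13q_B.
∂π_B/∂q_B = 54 - 2q_E - 4q_B = 0 gives the reaction function q_B = (54 - 2q_E)/4.
Echo substitutes q_B(q_E) into its own profit: π_E = q_E(67 - 2q_E - (54 - 2q_E)/2) - 13q_E = (40 - q_E)q_E - 13q_E.
Maximising: ∂π_E/∂q_E = 27 - 2q_E = 0, giving q_E = 27/2.
Then q_B = (54 - 2·(27/2))/4 = 27/4.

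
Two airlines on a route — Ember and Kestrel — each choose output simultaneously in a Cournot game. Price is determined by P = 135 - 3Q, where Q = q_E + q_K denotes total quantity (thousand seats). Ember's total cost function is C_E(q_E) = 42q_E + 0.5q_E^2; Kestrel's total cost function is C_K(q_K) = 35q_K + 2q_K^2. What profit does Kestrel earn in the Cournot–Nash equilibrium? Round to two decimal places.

238.16

Ember's profit: π_E = (135 - 3Q)q_E - (42q_E + (1/2)q_E²). Setting ∂π_E/∂q_E = 0: 93 - 7q_E - 3(q_K) = 0.
Kestrel's profit: π_K = (135 - 3Q)q_K - (35q_K + 2q_K²). Setting ∂π_K/∂q_K = 0: 100 - 10q_K - 3(q_E) = 0.
Rearranging gives the reaction functions q_E = (93 - 3q_K)/7 and q_K = (100 - 3q_E)/10.
Solving the pair: q_E = 630/61, q_K = 421/61.
Price P = 135 - 3·(1051/61) = 83.3115.
Kestrel's profit: 83.3115·(421/61) - 35·(421/61) - 2(421/61)² = 238.1631.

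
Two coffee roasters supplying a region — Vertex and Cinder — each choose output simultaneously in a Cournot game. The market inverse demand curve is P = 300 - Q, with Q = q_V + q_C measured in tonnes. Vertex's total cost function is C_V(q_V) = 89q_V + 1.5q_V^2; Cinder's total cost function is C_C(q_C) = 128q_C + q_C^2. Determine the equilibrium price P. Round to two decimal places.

230.47

Vertex's profit: π_V = (300 - Q)q_V - (89q_V + (3/2)q_V²). Setting ∂π_V/∂q_V = 0: 211 - 5q_V - (q_C) = 0.
Cinder's first-order condition: 172 - 4q_C - (q_V) = 0.
Best responses: q_V = (211 - q_C)/5, q_C = (172 - q_V)/4.
Substituting one into the other gives q_V = 672/19 and q_C = 649/19.
Total output Q = 1321/19, so price P = 300 - 1321/19 = 230.4737.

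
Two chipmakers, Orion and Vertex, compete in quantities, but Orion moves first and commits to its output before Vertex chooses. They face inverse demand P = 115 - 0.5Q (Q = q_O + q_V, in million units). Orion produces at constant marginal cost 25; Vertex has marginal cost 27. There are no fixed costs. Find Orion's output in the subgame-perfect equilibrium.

92

The follower Vertex best-responds to any q_O: π_V = (115 - 0.5Q)q_V - 27q_V.
Follower FOC: 88 - (1/2)q_O - q_V = 0, so q_V(q_O) = (88 - (1/2)q_O).
Orion substitutes q_V(q_O) into its own profit: π_O = q_O(115 - (1/2)q_O - (88 - (1/2)q_O)/2) - 25q_O = (71 - (1/4)q_O)q_O - 25q_O.
Leader FOC: 46 - (1/2)q_O = 0, so q_O = 92.
Then q_V = (88 - (1/2)·92) = 42.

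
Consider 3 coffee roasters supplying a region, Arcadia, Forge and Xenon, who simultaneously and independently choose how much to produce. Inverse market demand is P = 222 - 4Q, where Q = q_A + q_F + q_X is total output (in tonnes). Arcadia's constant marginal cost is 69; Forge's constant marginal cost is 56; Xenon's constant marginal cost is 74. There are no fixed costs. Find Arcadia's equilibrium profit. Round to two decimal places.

328.52

Arcadia's profit: π_A = (222 - 4Q)q_A - (69q_A). Setting ∂π_A/∂q_A = 0: 153 - 8q_A - 4(q_F + q_X) = 0.
Forge's first-order condition: 166 - 8q_F - 4(q_A + q_X) = 0.
Xenon's profit: π_X = (222 - 4Q)q_X - (74q_X). Setting ∂π_X/∂q_X = 0: 148 - 8q_X - 4(q_A + q_F) = 0.
Adding the 3 conditions: 467 − 8Q − 8Q = 0, i.e. Q = 467/16.
Back-substituting: q_A = (153 − 467/4)/4 = 145/16, q_F = (166 − 467/4)/4 = 197/16, q_X = (148 − 467/4)/4 = 125/16.
Price P = 222 - 4·(467/16) = 421/4.
Arcadia's profit: (421/4 - 69)·(145/16) = 328.5156.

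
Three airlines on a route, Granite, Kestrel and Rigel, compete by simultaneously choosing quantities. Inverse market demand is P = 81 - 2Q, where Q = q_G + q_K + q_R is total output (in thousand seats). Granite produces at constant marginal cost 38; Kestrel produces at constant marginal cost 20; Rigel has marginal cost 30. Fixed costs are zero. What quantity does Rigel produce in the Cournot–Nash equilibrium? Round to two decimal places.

Granite's profit: π_G = (81 - 2Q)q_G - (38q_G). Setting ∂π_G/∂q_G = 0: 43 - 4q_G - 2(q_K + q_R) = 0.
Kestrel's profit: π_K = (81 - 2Q)q_K - (20q_K). Setting ∂π_K/∂q_K = 0: 61 - 4q_K - 2(q_G + q_R) = 0.
Rigel's first-order condition: 51 - 4q_R - 2(q_G + q_K) = 0.
Adding the 3 first-order conditions: 155 − 8Q = 0, so Q = 155/8.
Back-substituting: q_G = (43 − 155/4)/2 = 17/8, q_K = (61 − 155/4)/2 = 89/8, q_R = (51 − 155/4)/2 = 49/8.

6.13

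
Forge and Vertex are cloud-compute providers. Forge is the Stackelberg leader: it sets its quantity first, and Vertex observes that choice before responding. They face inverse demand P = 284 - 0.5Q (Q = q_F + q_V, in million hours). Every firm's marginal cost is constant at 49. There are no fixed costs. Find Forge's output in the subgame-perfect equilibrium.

The follower Vertex best-responds to any q_F: π_V = (284 - 0.5Q)q_V - 49q_V.
Setting the follower's marginal profit to zero, 235 - (1/2)q_F - q_V = 0, i.e. q_V = (235 - (1/2)q_F).
The leader anticipates this reaction. Substituting into P = 284 - 0.5Q gives P = 333/2 - (1/4)q_F, so π_F = (333/2 - (1/4)q_F)q_F - 49q_F.
Maximising: ∂π_F/∂q_F = 235/2 - (1/2)q_F = 0, giving q_F = 235.
Then q_V = (235 - (1/2)·235) = 235/2.

235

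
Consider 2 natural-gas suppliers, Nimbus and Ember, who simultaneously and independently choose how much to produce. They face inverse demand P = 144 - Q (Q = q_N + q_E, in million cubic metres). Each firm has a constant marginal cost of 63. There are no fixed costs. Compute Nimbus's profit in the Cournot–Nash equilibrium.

729

A representative firm's profit is π_i = q_i(144 - Q) - 63q_i.
First-order condition (treating rivals' output as given): 81 - 2q_i - q_j = 0.
By symmetry each firm produces the same amount; substituting q_j = q_i yields q_i = 81/3 = 27.
Price P = 144 - 54 = 90.
Nimbus's profit: (90 - 63)·27 = 729.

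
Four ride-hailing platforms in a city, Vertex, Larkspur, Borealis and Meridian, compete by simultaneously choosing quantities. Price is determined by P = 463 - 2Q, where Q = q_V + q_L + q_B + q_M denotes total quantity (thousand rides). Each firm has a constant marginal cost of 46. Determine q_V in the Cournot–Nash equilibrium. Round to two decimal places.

A representative firm's profit is π_i = q_i(463 - 2Q) - 46q_i.
First-order condition (treating rivals' output as given): 417 - 4q_i - 2·Σ_{j≠i} q_j = 0.
By symmetry each firm produces the same amount; substituting Σ_{j≠i} q_j = 3q_i yields q_i = 417/10.

41.70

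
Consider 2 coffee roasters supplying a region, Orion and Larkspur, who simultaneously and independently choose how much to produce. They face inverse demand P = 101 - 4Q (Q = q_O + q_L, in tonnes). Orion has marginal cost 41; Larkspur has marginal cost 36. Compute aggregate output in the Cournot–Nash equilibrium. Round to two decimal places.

10.42

Orion's profit: π_O = (101 - 4Q)q_O - (41q_O). Setting ∂π_O/∂q_O = 0: 60 - 8q_O - 4(q_L) = 0.
Larkspur's profit: π_L = (101 - 4Q)q_L - (36q_L). Setting ∂π_L/∂q_L = 0: 65 - 8q_L - 4(q_O) = 0.
Best responses: q_O = (60 - 4q_L)/8, q_L = (65 - 4q_O)/8.
Substituting one into the other gives q_O = 55/12 and q_L = 35/6.
Total output Q = 55/12 + 35/6 = 125/12.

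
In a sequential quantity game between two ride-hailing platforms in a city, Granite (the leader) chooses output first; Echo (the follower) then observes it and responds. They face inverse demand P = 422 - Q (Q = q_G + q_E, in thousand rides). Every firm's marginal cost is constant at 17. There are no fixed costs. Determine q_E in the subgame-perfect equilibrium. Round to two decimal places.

101.25

Solve by backward induction. Given q_G, the follower Echo maximises π_E = (422 - q_G - q_E)q_E - 17q_E.
Setting the follower's marginal profit to zero, 405 - q_G - 2q_E = 0, i.e. q_E = (405 - q_G)/2.
The leader anticipates this reaction. Substituting into P = 422 - Q gives P = 439/2 - (1/2)q_G, so π_G = (439/2 - (1/2)q_G)q_G - 17q_G.
The leader's first-order condition 405/2 - q_G = 0 yields q_G = 405/2.
Then q_E = (405 - 405/2)/2 = 405/4.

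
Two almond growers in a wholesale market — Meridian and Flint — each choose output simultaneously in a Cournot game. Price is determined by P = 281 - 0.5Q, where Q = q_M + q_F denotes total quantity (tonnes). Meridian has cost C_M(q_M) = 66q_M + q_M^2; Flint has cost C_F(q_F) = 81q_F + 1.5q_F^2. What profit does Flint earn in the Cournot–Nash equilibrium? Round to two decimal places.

3513.72

Meridian's profit: π_M = (281 - 0.5Q)q_M - (66q_M + q_M²). Setting ∂π_M/∂q_M = 0: 215 - 3q_M - (1/2)(q_F) = 0.
Flint's profit: π_F = (281 - 0.5Q)q_F - (81q_F + (3/2)q_F²). Setting ∂π_F/∂q_F = 0: 200 - 4q_F - (1/2)(q_M) = 0.
Best responses: q_M = (215 - (1/2)q_F)/3, q_F = (200 - (1/2)q_M)/4.
Solving the pair: q_M = 64.6809, q_F = 1970/47.
Price P = 281 - (1/2)·106.5957 = 227.7021.
Flint's profit: 227.7021·(1970/47) - 81·(1970/47) - (3/2)(1970/47)² = 3513.7166.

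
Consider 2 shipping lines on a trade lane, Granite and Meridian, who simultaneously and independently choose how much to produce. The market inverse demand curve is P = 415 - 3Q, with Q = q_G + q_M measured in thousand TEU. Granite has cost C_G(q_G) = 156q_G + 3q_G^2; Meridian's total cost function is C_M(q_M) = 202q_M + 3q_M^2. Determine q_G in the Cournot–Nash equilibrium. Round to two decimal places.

18.29

Granite's profit: π_G = (415 - 3Q)q_G - (156q_G + 3q_G²). Setting ∂π_G/∂q_G = 0: 259 - 12q_G - 3(q_M) = 0.
Meridian's profit: π_M = (415 - 3Q)q_M - (202q_M + 3q_M²). Setting ∂π_M/∂q_M = 0: 213 - 12q_M - 3(q_G) = 0.
Best responses: q_G = (259 - 3q_M)/12, q_M = (213 - 3q_G)/12.
Substituting one into the other gives q_G = 823/45 and q_M = 593/45.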